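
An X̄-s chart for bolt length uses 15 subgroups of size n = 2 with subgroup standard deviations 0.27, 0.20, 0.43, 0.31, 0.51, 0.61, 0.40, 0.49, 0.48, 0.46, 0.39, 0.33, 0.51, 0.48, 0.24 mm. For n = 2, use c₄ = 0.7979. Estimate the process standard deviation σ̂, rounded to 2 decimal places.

s̄ = (0.27 + 0.20 + 0.43 + 0.31 + 0.51 + 0.61 + 0.40 + 0.49 + 0.48 + 0.46 + 0.39 + 0.33 + 0.51 + 0.48 + 0.24) / 15 = 0.4073
σ̂ = s̄ / c₄ = 0.4073 / 0.7979 = 0.5105

0.51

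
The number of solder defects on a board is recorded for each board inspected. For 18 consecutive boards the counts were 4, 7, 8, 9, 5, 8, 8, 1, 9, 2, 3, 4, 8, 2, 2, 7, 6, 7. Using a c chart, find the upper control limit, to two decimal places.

c̄ = (4 + 7 + 8 + 9 + 5 + 8 + 8 + 1 + 9 + 2 + 3 + 4 + 8 + 2 + 2 + 7 + 6 + 7) / 18 = 100 / 18 = 5.5556
UCL = c̄ + 3√c̄ = 5.5556 + 3 × √5.5556 = 5.5556 + 3 × 2.3570 = 12.6266

12.63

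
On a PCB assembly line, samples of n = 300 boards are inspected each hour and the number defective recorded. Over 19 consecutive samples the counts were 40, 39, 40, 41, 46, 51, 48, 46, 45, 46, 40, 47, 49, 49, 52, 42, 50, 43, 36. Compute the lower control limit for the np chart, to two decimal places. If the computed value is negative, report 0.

26.23

p̄ = Σdᵢ / (k·n) = 850 / (19 × 300) = 0.14912
LCL = np̄ − 3·√(np̄(1−p̄)) = 44.7368 − 3 × 6.1697 = 26.2277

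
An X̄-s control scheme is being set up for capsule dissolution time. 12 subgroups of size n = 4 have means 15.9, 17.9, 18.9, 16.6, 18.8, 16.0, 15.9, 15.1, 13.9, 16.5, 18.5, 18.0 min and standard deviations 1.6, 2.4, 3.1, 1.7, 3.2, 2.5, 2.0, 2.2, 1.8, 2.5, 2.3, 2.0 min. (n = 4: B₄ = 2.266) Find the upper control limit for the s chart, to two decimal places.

5.16

s̄ = (1.6 + 2.4 + 3.1 + 1.7 + 3.2 + 2.5 + 2.0 + 2.2 + 1.8 + 2.5 + 2.3 + 2.0) / 12 = 2.2750
UCL_s = B₄·s̄ = 2.266 × 2.2750 = 5.1551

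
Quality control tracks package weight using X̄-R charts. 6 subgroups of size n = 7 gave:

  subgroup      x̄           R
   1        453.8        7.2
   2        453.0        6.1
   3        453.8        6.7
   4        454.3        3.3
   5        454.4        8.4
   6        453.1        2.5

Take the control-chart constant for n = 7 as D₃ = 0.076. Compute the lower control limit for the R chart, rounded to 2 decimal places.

0.43

R̄ = (7.2 + 6.1 + 6.7 + 3.3 + 8.4 + 2.5) / 6 = 34.2000 / 6 = 5.7000
LCL_R = D₃·R̄ = 0.076 × 5.7000 = 0.4332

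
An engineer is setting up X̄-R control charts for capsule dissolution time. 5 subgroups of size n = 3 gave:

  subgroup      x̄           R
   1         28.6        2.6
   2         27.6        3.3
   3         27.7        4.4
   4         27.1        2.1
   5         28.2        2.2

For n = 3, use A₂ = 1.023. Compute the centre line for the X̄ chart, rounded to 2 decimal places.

X̄̄ = (28.6 + 27.6 + 27.7 + 27.1 + 28.2) / 5 = 139.2000 / 5 = 27.8400
CL = X̄̄ = 27.8400

27.84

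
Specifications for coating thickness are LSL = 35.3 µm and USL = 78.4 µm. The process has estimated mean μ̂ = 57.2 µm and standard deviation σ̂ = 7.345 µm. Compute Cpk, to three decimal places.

Cpu = (USL − μ̂) / (3σ̂) = (78.4 − 57.2) / (3 × 7.345) = 0.9621; Cpl = (μ̂ − LSL) / (3σ̂) = (57.2 − 35.3) / (3 × 7.345) = 0.9939; Cpk = min(Cpu, Cpl) = 0.9621

0.962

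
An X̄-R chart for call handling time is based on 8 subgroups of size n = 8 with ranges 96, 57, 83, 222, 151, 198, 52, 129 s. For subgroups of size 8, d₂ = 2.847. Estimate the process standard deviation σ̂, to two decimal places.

43.38

R̄ = (96 + 57 + 83 + 222 + 151 + 198 + 52 + 129) / 8 = 123.5000
σ̂ = R̄ / d₂ = 123.5000 / 2.847 = 43.3790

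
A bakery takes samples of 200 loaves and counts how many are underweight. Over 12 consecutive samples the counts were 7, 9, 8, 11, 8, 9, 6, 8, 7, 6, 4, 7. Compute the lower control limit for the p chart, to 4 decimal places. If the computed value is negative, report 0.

0.0000

p̄ = Σdᵢ / (k·n) = 90 / (12 × 200) = 0.03750
LCL = p̄ − 3·√(p̄(1−p̄)/n) = 0.03750 − 3 × 0.01343 = -0.00280 → 0 (negative, so LCL = 0)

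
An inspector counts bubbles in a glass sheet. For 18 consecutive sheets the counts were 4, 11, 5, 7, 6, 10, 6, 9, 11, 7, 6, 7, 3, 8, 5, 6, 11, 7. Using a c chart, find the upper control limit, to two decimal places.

c̄ = (4 + 11 + 5 + 7 + 6 + 10 + 6 + 9 + 11 + 7 + 6 + 7 + 3 + 8 + 5 + 6 + 11 + 7) / 18 = 129 / 18 = 7.1667
UCL = c̄ + 3√c̄ = 7.1667 + 3 × √7.1667 = 7.1667 + 3 × 2.6771 = 15.1979

15.20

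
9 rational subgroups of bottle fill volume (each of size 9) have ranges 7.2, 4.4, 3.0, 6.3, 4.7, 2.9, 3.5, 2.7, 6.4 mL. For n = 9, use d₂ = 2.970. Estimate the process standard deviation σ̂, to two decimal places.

1.54

R̄ = (7.2 + 4.4 + 3.0 + 6.3 + 4.7 + 2.9 + 3.5 + 2.7 + 6.4) / 9 = 4.5667
σ̂ = R̄ / d₂ = 4.5667 / 2.970 = 1.5376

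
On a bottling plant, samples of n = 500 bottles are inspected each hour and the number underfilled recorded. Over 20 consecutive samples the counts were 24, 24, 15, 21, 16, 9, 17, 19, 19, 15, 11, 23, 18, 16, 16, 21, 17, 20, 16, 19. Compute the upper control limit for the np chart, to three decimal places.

p̄ = Σdᵢ / (k·n) = 356 / (20 × 500) = 0.03560
UCL = np̄ + 3·√(np̄(1−p̄)) = 17.8000 + 3 × √(17.8000×0.96440) = 17.8000 + 3 × 4.1432 = 30.2297

30.230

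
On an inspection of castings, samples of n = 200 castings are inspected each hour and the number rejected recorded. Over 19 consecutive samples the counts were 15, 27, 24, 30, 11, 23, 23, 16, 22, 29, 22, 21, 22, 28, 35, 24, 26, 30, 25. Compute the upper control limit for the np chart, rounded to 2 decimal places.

p̄ = Σdᵢ / (k·n) = 453 / (19 × 200) = 0.11921
UCL = np̄ + 3·√(np̄(1−p̄)) = 23.8421 + 3 × √(23.8421×0.88079) = 23.8421 + 3 × 4.5826 = 37.5898

37.59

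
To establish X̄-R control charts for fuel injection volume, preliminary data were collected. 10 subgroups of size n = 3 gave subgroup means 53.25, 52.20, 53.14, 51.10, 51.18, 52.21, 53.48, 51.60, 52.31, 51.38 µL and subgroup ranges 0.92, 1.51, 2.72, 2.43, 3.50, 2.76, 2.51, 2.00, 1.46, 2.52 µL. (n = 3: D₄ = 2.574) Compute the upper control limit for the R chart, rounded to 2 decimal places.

R̄ = (0.92 + 1.51 + 2.72 + 2.43 + 3.50 + 2.76 + 2.51 + 2.00 + 1.46 + 2.52) / 10 = 22.3300 / 10 = 2.2330
UCL_R = D₄·R̄ = 2.574 × 2.2330 = 5.7477

5.75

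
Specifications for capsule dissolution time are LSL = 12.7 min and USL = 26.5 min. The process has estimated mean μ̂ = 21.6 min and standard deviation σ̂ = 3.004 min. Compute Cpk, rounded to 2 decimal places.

Cpu = (USL − μ̂) / (3σ̂) = (26.5 − 21.6) / (3 × 3.004) = 0.5437; Cpl = (μ̂ − LSL) / (3σ̂) = (21.6 − 12.7) / (3 × 3.004) = 0.9876; Cpk = min(Cpu, Cpl) = 0.5437

0.54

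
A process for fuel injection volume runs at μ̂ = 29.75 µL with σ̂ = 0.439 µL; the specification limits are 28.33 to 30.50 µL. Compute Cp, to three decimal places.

Cp = (USL − LSL) / (6σ̂) = (30.50 − 28.33) / (6 × 0.439) = 2.1700 / 2.6340 = 0.8238

0.824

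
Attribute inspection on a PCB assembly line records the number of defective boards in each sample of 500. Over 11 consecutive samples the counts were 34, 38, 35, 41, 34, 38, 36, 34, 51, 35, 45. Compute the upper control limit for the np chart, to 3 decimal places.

56.108

p̄ = Σdᵢ / (k·n) = 421 / (11 × 500) = 0.07655
UCL = np̄ + 3·√(np̄(1−p̄)) = 38.2727 + 3 × √(38.2727×0.92345) = 38.2727 + 3 × 5.9450 = 56.1078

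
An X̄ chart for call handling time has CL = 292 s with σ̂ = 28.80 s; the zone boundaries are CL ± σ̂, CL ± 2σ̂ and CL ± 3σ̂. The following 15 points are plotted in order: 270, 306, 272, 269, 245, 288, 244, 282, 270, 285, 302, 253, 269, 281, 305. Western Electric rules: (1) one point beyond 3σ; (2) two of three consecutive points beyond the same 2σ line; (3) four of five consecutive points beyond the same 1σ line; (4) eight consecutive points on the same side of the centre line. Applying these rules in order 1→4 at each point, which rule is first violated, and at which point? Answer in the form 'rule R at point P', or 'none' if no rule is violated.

rule 4 at point 10

Zone of each point (C = within 1σ̂, B = 1σ̂–2σ̂, A = 2σ̂–3σ̂, * = beyond 3σ̂; sign = side of CL): 1:-C, 2:+C, 3:-C, 4:-C, 5:-B, 6:-C, 7:-B, 8:-C, 9:-C, 10:-C, 11:+C, 12:-B, 13:-C, 14:-C, 15:+C
Rule 4 (eight consecutive points on the same side of the centre line) is satisfied at point 10.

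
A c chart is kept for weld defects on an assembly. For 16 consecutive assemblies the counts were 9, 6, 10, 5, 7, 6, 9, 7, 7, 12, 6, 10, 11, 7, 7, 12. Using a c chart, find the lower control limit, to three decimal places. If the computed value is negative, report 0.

0.000

c̄ = (9 + 6 + 10 + 5 + 7 + 6 + 9 + 7 + 7 + 12 + 6 + 10 + 11 + 7 + 7 + 12) / 16 = 131 / 16 = 8.1875
LCL = c̄ − 3√c̄ = 8.1875 − 3 × 2.8614 = -0.3966 → 0 (cannot be negative)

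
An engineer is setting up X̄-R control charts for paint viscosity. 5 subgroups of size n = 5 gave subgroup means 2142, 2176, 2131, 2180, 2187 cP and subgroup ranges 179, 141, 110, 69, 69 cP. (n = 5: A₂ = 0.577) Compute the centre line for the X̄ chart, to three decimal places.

2163.200

X̄̄ = (2142 + 2176 + 2131 + 2180 + 2187) / 5 = 10816.0000 / 5 = 2163.2000
CL = X̄̄ = 2163.2000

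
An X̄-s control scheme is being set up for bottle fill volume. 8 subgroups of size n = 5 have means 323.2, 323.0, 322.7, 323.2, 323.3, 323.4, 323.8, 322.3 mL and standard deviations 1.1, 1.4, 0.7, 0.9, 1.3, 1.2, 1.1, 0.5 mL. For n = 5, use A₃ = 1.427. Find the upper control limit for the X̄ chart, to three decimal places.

324.575

X̄̄ = (323.2 + 323.0 + 322.7 + 323.2 + 323.3 + 323.4 + 323.8 + 322.3) / 8 = 323.1125
s̄ = (1.1 + 1.4 + 0.7 + 0.9 + 1.3 + 1.2 + 1.1 + 0.5) / 8 = 1.0250
UCL = X̄̄ + A₃·s̄ = 323.1125 + 1.427 × 1.0250 = 324.5752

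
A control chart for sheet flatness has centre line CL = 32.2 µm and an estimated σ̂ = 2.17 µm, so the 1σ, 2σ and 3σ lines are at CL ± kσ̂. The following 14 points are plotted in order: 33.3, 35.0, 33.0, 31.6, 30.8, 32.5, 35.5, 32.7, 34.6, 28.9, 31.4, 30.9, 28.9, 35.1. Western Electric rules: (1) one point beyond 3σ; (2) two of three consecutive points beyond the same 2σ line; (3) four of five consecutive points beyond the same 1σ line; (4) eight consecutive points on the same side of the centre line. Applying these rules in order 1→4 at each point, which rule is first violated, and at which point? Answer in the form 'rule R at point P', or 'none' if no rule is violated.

Zone of each point (C = within 1σ̂, B = 1σ̂–2σ̂, A = 2σ̂–3σ̂, * = beyond 3σ̂; sign = side of CL): 1:+C, 2:+B, 3:+C, 4:-C, 5:-C, 6:+C, 7:+B, 8:+C, 9:+B, 10:-B, 11:-C, 12:-C, 13:-B, 14:+B
No rule fires across all 14 points.

none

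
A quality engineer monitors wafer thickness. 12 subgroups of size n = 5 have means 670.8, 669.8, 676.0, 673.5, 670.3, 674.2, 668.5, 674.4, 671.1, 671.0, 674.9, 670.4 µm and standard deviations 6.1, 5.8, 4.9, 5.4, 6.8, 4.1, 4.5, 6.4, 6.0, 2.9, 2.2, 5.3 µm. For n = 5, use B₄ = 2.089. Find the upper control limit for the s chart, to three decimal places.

s̄ = (6.1 + 5.8 + 4.9 + 5.4 + 6.8 + 4.1 + 4.5 + 6.4 + 6.0 + 2.9 + 2.2 + 5.3) / 12 = 5.0333
UCL_s = B₄·s̄ = 2.089 × 5.0333 = 10.5146

10.515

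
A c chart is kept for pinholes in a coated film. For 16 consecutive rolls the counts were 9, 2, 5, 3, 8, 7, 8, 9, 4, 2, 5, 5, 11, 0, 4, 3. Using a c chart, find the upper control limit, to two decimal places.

c̄ = (9 + 2 + 5 + 3 + 8 + 7 + 8 + 9 + 4 + 2 + 5 + 5 + 11 + 0 + 4 + 3) / 16 = 85 / 16 = 5.3125
UCL = c̄ + 3√c̄ = 5.3125 + 3 × √5.3125 = 5.3125 + 3 × 2.3049 = 12.2272

12.23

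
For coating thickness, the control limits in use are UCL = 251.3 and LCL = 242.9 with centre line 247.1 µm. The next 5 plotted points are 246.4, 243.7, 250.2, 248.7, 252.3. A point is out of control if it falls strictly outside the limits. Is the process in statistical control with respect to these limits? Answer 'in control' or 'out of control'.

Compare each point to [242.9, 251.3]: sample 5 = 252.3 > UCL.

out of control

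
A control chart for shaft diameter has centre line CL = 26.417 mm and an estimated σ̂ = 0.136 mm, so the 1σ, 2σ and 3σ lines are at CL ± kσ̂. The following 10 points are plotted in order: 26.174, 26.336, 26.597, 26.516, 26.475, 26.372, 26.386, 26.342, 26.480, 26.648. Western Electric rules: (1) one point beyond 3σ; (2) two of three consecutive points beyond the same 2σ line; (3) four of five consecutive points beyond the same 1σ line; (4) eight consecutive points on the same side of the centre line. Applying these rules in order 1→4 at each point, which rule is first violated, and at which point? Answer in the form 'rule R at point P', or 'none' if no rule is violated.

none

Zone of each point (C = within 1σ̂, B = 1σ̂–2σ̂, A = 2σ̂–3σ̂, * = beyond 3σ̂; sign = side of CL): 1:-B, 2:-C, 3:+B, 4:+C, 5:+C, 6:-C, 7:-C, 8:-C, 9:+C, 10:+B
No rule fires across all 10 points.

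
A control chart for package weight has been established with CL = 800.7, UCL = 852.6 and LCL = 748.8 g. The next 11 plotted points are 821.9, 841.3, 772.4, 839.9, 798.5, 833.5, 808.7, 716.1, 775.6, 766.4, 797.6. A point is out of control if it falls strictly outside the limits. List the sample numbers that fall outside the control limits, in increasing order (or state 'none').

8

Compare each point to [748.8, 852.6]: sample 8 = 716.1 < LCL.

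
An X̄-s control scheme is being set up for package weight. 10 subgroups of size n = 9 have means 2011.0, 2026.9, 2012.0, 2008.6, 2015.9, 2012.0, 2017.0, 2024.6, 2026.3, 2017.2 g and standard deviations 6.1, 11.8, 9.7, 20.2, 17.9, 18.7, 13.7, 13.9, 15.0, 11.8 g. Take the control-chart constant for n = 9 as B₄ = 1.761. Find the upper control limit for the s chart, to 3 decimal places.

24.443

s̄ = (6.1 + 11.8 + 9.7 + 20.2 + 17.9 + 18.7 + 13.7 + 13.9 + 15.0 + 11.8) / 10 = 13.8800
UCL_s = B₄·s̄ = 1.761 × 13.8800 = 24.4427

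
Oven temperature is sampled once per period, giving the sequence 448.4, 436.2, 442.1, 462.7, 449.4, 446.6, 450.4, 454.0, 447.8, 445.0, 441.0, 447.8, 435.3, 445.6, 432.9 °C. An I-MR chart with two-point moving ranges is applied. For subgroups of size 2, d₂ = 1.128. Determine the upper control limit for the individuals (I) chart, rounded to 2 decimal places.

468.00

X̄ = (448.4 + 436.2 + 442.1 + 462.7 + 449.4 + 446.6 + 450.4 + 454.0 + 447.8 + 445.0 + 441.0 + 447.8 + 435.3 + 445.6 + 432.9) / 15 = 445.6800
Moving ranges: 12.2, 5.9, 20.6, 13.3, 2.8, 3.8, 3.6, 6.2, 2.8, 4.0, 6.8, 12.5, 10.3, 12.7; M̄R̄ = 117.5000 / 14 = 8.3929
UCL = X̄ + 3·M̄R̄/d₂ = 445.6800 + 3 × 8.3929 / 1.128 = 468.0014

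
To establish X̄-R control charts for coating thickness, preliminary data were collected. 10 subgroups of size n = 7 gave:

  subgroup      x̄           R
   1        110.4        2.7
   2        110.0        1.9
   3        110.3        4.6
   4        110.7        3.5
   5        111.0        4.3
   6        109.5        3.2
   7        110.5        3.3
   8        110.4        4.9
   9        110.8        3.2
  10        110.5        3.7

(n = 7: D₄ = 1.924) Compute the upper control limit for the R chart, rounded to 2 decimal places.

6.79

R̄ = (2.7 + 1.9 + 4.6 + 3.5 + 4.3 + 3.2 + 3.3 + 4.9 + 3.2 + 3.7) / 10 = 35.3000 / 10 = 3.5300
UCL_R = D₄·R̄ = 1.924 × 3.5300 = 6.7917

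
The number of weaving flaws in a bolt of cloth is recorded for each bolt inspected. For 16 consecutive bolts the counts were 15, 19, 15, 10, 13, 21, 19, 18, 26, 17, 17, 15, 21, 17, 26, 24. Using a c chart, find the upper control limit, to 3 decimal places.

31.150

c̄ = (15 + 19 + 15 + 10 + 13 + 21 + 19 + 18 + 26 + 17 + 17 + 15 + 21 + 17 + 26 + 24) / 16 = 293 / 16 = 18.3125
UCL = c̄ + 3√c̄ = 18.3125 + 3 × √18.3125 = 18.3125 + 3 × 4.2793 = 31.1504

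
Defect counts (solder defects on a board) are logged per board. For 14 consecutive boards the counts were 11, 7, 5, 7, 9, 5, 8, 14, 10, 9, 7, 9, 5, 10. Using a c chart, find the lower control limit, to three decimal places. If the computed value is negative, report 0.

c̄ = (11 + 7 + 5 + 7 + 9 + 5 + 8 + 14 + 10 + 9 + 7 + 9 + 5 + 10) / 14 = 116 / 14 = 8.2857
LCL = c̄ − 3√c̄ = 8.2857 − 3 × 2.8785 = -0.3498 → 0 (cannot be negative)

0.000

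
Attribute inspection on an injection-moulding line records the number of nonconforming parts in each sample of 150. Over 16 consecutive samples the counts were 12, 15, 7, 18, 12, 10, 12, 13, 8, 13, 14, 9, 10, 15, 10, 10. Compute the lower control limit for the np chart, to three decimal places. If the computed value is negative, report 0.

1.878

p̄ = Σdᵢ / (k·n) = 188 / (16 × 150) = 0.07833
LCL = np̄ − 3·√(np̄(1−p̄)) = 11.7500 − 3 × 3.2908 = 1.8775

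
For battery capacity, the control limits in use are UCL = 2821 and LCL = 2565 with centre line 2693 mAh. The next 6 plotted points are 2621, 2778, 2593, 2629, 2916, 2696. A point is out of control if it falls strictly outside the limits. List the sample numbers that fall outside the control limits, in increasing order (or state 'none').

5

Compare each point to [2565, 2821]: sample 5 = 2916 > UCL.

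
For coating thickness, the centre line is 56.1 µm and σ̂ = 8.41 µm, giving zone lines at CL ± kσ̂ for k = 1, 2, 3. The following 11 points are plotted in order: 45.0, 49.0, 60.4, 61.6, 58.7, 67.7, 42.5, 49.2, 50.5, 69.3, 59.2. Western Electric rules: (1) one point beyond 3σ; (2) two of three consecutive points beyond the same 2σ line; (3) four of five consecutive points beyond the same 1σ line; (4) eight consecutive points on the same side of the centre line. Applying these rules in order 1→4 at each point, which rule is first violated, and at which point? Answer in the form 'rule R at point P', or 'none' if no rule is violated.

Zone of each point (C = within 1σ̂, B = 1σ̂–2σ̂, A = 2σ̂–3σ̂, * = beyond 3σ̂; sign = side of CL): 1:-B, 2:-C, 3:+C, 4:+C, 5:+C, 6:+B, 7:-B, 8:-C, 9:-C, 10:+B, 11:+C
No rule fires across all 11 points.

none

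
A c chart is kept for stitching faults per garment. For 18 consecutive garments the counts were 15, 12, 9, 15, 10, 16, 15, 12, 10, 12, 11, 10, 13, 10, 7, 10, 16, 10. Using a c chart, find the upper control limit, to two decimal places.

c̄ = (15 + 12 + 9 + 15 + 10 + 16 + 15 + 12 + 10 + 12 + 11 + 10 + 13 + 10 + 7 + 10 + 16 + 10) / 18 = 213 / 18 = 11.8333
UCL = c̄ + 3√c̄ = 11.8333 + 3 × √11.8333 = 11.8333 + 3 × 3.4400 = 22.1532

22.15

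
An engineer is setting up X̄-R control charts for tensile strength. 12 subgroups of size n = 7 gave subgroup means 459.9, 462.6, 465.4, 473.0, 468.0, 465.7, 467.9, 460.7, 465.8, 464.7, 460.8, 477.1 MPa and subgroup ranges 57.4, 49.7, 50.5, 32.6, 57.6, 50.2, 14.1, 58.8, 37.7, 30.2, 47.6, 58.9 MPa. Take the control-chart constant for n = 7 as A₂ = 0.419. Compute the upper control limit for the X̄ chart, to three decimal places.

485.007

X̄̄ = (459.9 + 462.6 + 465.4 + 473.0 + 468.0 + 465.7 + 467.9 + 460.7 + 465.8 + 464.7 + 460.8 + 477.1) / 12 = 5591.6000 / 12 = 465.9667
R̄ = (57.4 + 49.7 + 50.5 + 32.6 + 57.6 + 50.2 + 14.1 + 58.8 + 37.7 + 30.2 + 47.6 + 58.9) / 12 = 545.3000 / 12 = 45.4417
UCL = X̄̄ + A₂·R̄ = 465.9667 + 0.419 × 45.4417 = 485.0067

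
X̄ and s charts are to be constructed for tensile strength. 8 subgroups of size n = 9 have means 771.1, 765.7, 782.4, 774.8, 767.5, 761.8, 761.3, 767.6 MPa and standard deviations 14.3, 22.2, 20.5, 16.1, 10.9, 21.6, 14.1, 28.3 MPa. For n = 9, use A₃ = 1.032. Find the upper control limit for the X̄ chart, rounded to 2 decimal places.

X̄̄ = (771.1 + 765.7 + 782.4 + 774.8 + 767.5 + 761.8 + 761.3 + 767.6) / 8 = 769.0250
s̄ = (14.3 + 22.2 + 20.5 + 16.1 + 10.9 + 21.6 + 14.1 + 28.3) / 8 = 18.5000
UCL = X̄̄ + A₃·s̄ = 769.0250 + 1.032 × 18.5000 = 788.1170

788.12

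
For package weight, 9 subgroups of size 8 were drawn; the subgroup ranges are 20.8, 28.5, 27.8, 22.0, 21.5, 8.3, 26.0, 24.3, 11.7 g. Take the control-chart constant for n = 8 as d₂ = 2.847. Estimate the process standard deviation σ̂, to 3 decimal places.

7.450

R̄ = (20.8 + 28.5 + 27.8 + 22.0 + 21.5 + 8.3 + 26.0 + 24.3 + 11.7) / 9 = 21.2111
σ̂ = R̄ / d₂ = 21.2111 / 2.847 = 7.4503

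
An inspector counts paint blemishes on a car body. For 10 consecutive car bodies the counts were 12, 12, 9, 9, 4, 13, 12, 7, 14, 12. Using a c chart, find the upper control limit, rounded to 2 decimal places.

c̄ = (12 + 12 + 9 + 9 + 4 + 13 + 12 + 7 + 14 + 12) / 10 = 104 / 10 = 10.4000
UCL = c̄ + 3√c̄ = 10.4000 + 3 × √10.4000 = 10.4000 + 3 × 3.2249 = 20.0747

20.07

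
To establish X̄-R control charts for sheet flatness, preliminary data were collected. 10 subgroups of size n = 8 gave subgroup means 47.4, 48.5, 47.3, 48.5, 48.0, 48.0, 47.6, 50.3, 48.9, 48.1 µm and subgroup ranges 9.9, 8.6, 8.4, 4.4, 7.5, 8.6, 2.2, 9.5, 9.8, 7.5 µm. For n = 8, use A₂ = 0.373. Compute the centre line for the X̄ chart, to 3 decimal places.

X̄̄ = (47.4 + 48.5 + 47.3 + 48.5 + 48.0 + 48.0 + 47.6 + 50.3 + 48.9 + 48.1) / 10 = 482.6000 / 10 = 48.2600
CL = X̄̄ = 48.2600

48.260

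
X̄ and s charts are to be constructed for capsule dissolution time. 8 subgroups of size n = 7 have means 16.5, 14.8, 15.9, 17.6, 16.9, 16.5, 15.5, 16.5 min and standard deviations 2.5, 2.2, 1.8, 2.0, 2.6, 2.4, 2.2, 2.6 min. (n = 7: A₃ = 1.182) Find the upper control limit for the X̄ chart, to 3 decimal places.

18.979

X̄̄ = (16.5 + 14.8 + 15.9 + 17.6 + 16.9 + 16.5 + 15.5 + 16.5) / 8 = 16.2750
s̄ = (2.5 + 2.2 + 1.8 + 2.0 + 2.6 + 2.4 + 2.2 + 2.6) / 8 = 2.2875
UCL = X̄̄ + A₃·s̄ = 16.2750 + 1.182 × 2.2875 = 18.9788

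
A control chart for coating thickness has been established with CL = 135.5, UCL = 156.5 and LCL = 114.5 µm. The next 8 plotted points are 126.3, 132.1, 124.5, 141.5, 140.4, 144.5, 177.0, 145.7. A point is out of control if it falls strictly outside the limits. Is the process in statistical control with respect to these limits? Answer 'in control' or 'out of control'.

Compare each point to [114.5, 156.5]: sample 7 = 177.0 > UCL.

out of control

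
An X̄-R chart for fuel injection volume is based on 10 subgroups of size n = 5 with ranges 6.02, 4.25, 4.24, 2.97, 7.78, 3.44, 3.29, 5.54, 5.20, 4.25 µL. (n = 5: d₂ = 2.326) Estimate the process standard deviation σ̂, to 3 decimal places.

2.020

R̄ = (6.02 + 4.25 + 4.24 + 2.97 + 7.78 + 3.44 + 3.29 + 5.54 + 5.20 + 4.25) / 10 = 4.6980
σ̂ = R̄ / d₂ = 4.6980 / 2.326 = 2.0198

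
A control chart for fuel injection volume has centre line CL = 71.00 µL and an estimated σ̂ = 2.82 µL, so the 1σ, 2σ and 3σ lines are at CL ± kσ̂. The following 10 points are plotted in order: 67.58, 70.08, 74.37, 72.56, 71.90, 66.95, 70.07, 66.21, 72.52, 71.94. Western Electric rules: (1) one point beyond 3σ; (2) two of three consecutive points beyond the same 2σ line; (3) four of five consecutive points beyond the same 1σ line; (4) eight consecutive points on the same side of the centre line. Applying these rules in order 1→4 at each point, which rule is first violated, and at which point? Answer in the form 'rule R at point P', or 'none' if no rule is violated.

Zone of each point (C = within 1σ̂, B = 1σ̂–2σ̂, A = 2σ̂–3σ̂, * = beyond 3σ̂; sign = side of CL): 1:-B, 2:-C, 3:+B, 4:+C, 5:+C, 6:-B, 7:-C, 8:-B, 9:+C, 10:+C
No rule fires across all 10 points.

none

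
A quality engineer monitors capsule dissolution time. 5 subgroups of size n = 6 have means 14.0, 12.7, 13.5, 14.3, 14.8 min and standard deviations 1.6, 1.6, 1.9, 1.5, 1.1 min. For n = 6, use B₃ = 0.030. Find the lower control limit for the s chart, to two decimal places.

0.05

s̄ = (1.6 + 1.6 + 1.9 + 1.5 + 1.1) / 5 = 1.5400
LCL_s = B₃·s̄ = 0.030 × 1.5400 = 0.0462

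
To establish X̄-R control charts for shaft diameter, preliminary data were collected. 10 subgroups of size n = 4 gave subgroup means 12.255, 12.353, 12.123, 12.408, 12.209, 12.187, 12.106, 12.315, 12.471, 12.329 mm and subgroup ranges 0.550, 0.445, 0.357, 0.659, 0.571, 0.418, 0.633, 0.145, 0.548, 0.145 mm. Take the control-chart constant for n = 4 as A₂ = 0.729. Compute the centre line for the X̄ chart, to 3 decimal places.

X̄̄ = (12.255 + 12.353 + 12.123 + 12.408 + 12.209 + 12.187 + 12.106 + 12.315 + 12.471 + 12.329) / 10 = 122.7560 / 10 = 12.2756
CL = X̄̄ = 12.2756

12.276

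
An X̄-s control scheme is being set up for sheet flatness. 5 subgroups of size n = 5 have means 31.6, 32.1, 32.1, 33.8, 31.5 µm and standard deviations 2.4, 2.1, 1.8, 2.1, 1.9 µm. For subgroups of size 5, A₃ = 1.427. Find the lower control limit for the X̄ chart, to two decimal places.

29.28

X̄̄ = (31.6 + 32.1 + 32.1 + 33.8 + 31.5) / 5 = 32.2200
s̄ = (2.4 + 2.1 + 1.8 + 2.1 + 1.9) / 5 = 2.0600
LCL = X̄̄ − A₃·s̄ = 32.2200 − 1.427 × 2.0600 = 29.2804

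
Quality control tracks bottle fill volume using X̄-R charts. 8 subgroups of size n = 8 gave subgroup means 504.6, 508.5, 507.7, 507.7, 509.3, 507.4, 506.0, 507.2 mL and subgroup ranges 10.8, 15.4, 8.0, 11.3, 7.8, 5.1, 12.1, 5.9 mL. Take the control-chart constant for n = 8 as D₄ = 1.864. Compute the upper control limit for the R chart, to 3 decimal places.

17.801

R̄ = (10.8 + 15.4 + 8.0 + 11.3 + 7.8 + 5.1 + 12.1 + 5.9) / 8 = 76.4000 / 8 = 9.5500
UCL_R = D₄·R̄ = 1.864 × 9.5500 = 17.8012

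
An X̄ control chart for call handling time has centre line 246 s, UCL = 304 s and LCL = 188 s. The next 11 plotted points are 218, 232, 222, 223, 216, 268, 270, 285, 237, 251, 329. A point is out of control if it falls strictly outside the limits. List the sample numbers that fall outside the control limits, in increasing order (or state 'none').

11

Compare each point to [188, 304]: sample 11 = 329 > UCL.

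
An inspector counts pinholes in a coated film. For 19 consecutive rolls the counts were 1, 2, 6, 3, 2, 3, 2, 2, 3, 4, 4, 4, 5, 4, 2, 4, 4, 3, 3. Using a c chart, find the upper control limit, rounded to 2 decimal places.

c̄ = (1 + 2 + 6 + 3 + 2 + 3 + 2 + 2 + 3 + 4 + 4 + 4 + 5 + 4 + 2 + 4 + 4 + 3 + 3) / 19 = 61 / 19 = 3.2105
UCL = c̄ + 3√c̄ = 3.2105 + 3 × √3.2105 = 3.2105 + 3 × 1.7918 = 8.5859

8.59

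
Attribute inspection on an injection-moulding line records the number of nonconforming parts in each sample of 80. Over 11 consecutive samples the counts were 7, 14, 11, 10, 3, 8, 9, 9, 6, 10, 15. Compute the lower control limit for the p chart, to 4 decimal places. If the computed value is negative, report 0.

p̄ = Σdᵢ / (k·n) = 102 / (11 × 80) = 0.11591
LCL = p̄ − 3·√(p̄(1−p̄)/n) = 0.11591 − 3 × 0.03579 = 0.00854

0.0085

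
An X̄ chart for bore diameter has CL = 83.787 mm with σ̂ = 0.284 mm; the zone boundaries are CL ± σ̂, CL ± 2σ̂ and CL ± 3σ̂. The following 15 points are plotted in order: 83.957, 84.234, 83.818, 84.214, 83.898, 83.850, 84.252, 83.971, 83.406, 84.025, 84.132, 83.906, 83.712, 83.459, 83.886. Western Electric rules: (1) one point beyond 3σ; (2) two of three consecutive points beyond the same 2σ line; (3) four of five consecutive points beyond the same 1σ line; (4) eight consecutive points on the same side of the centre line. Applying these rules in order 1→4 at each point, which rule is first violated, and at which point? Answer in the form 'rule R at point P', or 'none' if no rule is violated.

rule 4 at point 8

Zone of each point (C = within 1σ̂, B = 1σ̂–2σ̂, A = 2σ̂–3σ̂, * = beyond 3σ̂; sign = side of CL): 1:+C, 2:+B, 3:+C, 4:+B, 5:+C, 6:+C, 7:+B, 8:+C, 9:-B, 10:+C, 11:+B, 12:+C, 13:-C, 14:-B, 15:+C
Rule 4 (eight consecutive points on the same side of the centre line) is satisfied at point 8.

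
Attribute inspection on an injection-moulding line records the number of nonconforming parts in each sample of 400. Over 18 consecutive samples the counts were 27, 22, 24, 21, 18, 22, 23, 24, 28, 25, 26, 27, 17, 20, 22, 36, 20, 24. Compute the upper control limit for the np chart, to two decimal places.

p̄ = Σdᵢ / (k·n) = 426 / (18 × 400) = 0.05917
UCL = np̄ + 3·√(np̄(1−p̄)) = 23.6667 + 3 × √(23.6667×0.94083) = 23.6667 + 3 × 4.7187 = 37.8228

37.82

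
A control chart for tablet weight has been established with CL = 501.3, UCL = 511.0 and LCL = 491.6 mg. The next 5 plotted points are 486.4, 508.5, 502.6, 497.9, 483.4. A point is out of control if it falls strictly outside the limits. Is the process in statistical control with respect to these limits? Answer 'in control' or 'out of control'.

out of control

Compare each point to [491.6, 511.0]: sample 1 = 486.4 < LCL; sample 5 = 483.4 < LCL.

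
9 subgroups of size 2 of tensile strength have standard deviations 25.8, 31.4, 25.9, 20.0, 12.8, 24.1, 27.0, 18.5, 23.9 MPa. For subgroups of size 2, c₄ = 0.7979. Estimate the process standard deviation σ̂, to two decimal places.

s̄ = (25.8 + 31.4 + 25.9 + 20.0 + 12.8 + 24.1 + 27.0 + 18.5 + 23.9) / 9 = 23.2667
σ̂ = s̄ / c₄ = 23.2667 / 0.7979 = 29.1599

29.16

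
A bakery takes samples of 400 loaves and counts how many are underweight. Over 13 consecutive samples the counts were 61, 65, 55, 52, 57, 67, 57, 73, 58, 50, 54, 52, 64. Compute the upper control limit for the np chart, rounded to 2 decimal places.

p̄ = Σdᵢ / (k·n) = 765 / (13 × 400) = 0.14712
UCL = np̄ + 3·√(np̄(1−p̄)) = 58.8462 + 3 × √(58.8462×0.85288) = 58.8462 + 3 × 7.0844 = 80.0994

80.10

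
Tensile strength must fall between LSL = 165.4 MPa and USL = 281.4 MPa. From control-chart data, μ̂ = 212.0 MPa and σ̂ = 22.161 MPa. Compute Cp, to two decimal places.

0.87

Cp = (USL − LSL) / (6σ̂) = (281.4 − 165.4) / (6 × 22.161) = 116.0000 / 132.9660 = 0.8724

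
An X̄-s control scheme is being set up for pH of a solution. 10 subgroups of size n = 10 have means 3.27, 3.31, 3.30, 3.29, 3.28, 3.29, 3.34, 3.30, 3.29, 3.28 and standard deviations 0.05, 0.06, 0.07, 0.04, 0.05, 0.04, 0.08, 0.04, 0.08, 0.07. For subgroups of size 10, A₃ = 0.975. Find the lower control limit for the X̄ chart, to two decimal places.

3.24

X̄̄ = (3.27 + 3.31 + 3.30 + 3.29 + 3.28 + 3.29 + 3.34 + 3.30 + 3.29 + 3.28) / 10 = 3.2950
s̄ = (0.05 + 0.06 + 0.07 + 0.04 + 0.05 + 0.04 + 0.08 + 0.04 + 0.08 + 0.07) / 10 = 0.0580
LCL = X̄̄ − A₃·s̄ = 3.2950 − 0.975 × 0.0580 = 3.2385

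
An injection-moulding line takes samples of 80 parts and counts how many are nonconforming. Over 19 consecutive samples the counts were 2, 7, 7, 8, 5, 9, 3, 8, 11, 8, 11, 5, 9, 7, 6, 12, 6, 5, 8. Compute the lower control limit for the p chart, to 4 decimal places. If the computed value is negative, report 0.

p̄ = Σdᵢ / (k·n) = 137 / (19 × 80) = 0.09013
LCL = p̄ − 3·√(p̄(1−p̄)/n) = 0.09013 − 3 × 0.03202 = -0.00592 → 0 (negative, so LCL = 0)

0.0000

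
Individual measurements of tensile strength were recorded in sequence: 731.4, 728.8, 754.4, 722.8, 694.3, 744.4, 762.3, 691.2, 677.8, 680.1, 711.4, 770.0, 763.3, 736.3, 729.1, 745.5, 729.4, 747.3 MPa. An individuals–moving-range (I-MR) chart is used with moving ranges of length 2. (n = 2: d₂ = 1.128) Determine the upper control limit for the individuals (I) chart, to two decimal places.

795.26

X̄ = (731.4 + 728.8 + 754.4 + 722.8 + 694.3 + 744.4 + 762.3 + 691.2 + 677.8 + 680.1 + 711.4 + 770.0 + 763.3 + 736.3 + 729.1 + 745.5 + 729.4 + 747.3) / 18 = 728.8778
Moving ranges: 2.6, 25.6, 31.6, 28.5, 50.1, 17.9, 71.1, 13.4, 2.3, 31.3, 58.6, 6.7, 27.0, 7.2, 16.4, 16.1, 17.9; M̄R̄ = 424.3000 / 17 = 24.9588
UCL = X̄ + 3·M̄R̄/d₂ = 728.8778 + 3 × 24.9588 / 1.128 = 795.2576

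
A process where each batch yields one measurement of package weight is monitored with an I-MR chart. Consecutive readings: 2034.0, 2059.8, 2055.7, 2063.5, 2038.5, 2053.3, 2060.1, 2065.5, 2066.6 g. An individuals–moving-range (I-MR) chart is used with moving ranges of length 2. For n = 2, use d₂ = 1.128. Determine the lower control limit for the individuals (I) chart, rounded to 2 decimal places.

X̄ = (2034.0 + 2059.8 + 2055.7 + 2063.5 + 2038.5 + 2053.3 + 2060.1 + 2065.5 + 2066.6) / 9 = 2055.2222
Moving ranges: 25.8, 4.1, 7.8, 25.0, 14.8, 6.8, 5.4, 1.1; M̄R̄ = 90.8000 / 8 = 11.3500
LCL = X̄ − 3·M̄R̄/d₂ = 2055.2222 − 3 × 11.3500 / 1.128 = 2025.0361

2025.04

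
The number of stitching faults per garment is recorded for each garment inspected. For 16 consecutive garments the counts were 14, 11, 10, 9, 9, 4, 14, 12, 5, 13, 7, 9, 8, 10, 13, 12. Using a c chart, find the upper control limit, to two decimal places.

c̄ = (14 + 11 + 10 + 9 + 9 + 4 + 14 + 12 + 5 + 13 + 7 + 9 + 8 + 10 + 13 + 12) / 16 = 160 / 16 = 10.0000
UCL = c̄ + 3√c̄ = 10.0000 + 3 × √10.0000 = 10.0000 + 3 × 3.1623 = 19.4868

19.49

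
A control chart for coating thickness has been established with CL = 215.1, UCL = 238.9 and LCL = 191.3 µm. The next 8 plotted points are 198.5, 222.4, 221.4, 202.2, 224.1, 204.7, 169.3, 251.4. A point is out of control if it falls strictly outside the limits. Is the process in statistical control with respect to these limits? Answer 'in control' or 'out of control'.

Compare each point to [191.3, 238.9]: sample 7 = 169.3 < LCL; sample 8 = 251.4 > UCL.

out of control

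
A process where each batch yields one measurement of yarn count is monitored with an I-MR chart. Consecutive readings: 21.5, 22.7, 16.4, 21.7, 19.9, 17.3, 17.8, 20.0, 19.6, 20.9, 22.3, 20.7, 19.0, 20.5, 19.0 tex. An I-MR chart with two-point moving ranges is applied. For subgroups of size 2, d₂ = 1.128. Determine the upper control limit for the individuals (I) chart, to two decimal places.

X̄ = (21.5 + 22.7 + 16.4 + 21.7 + 19.9 + 17.3 + 17.8 + 20.0 + 19.6 + 20.9 + 22.3 + 20.7 + 19.0 + 20.5 + 19.0) / 15 = 19.9533
Moving ranges: 1.2, 6.3, 5.3, 1.8, 2.6, 0.5, 2.2, 0.4, 1.3, 1.4, 1.6, 1.7, 1.5, 1.5; M̄R̄ = 29.3000 / 14 = 2.0929
UCL = X̄ + 3·M̄R̄/d₂ = 19.9533 + 3 × 2.0929 / 1.128 = 25.5194

25.52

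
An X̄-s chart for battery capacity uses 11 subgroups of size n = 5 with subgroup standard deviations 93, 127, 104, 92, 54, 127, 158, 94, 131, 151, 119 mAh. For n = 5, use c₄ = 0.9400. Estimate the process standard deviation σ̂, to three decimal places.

120.890

s̄ = (93 + 127 + 104 + 92 + 54 + 127 + 158 + 94 + 131 + 151 + 119) / 11 = 113.6364
σ̂ = s̄ / c₄ = 113.6364 / 0.9400 = 120.8897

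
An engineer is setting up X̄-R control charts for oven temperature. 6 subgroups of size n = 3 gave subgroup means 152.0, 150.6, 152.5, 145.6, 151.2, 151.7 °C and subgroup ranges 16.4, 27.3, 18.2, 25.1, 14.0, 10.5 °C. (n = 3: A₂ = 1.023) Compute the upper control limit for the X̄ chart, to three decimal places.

169.611

X̄̄ = (152.0 + 150.6 + 152.5 + 145.6 + 151.2 + 151.7) / 6 = 903.6000 / 6 = 150.6000
R̄ = (16.4 + 27.3 + 18.2 + 25.1 + 14.0 + 10.5) / 6 = 111.5000 / 6 = 18.5833
UCL = X̄̄ + A₂·R̄ = 150.6000 + 1.023 × 18.5833 = 169.6107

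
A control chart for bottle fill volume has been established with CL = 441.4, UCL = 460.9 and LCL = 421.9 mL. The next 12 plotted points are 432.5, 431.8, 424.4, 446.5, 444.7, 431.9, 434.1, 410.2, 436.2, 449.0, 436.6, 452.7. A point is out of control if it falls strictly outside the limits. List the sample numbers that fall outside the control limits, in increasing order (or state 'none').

Compare each point to [421.9, 460.9]: sample 8 = 410.2 < LCL.

8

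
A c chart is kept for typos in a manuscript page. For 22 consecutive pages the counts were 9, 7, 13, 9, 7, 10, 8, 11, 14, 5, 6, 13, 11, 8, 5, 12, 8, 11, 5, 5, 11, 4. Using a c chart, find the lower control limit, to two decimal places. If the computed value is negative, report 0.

0.00

c̄ = (9 + 7 + 13 + 9 + 7 + 10 + 8 + 11 + 14 + 5 + 6 + 13 + 11 + 8 + 5 + 12 + 8 + 11 + 5 + 5 + 11 + 4) / 22 = 192 / 22 = 8.7273
LCL = c̄ − 3√c̄ = 8.7273 − 3 × 2.9542 = -0.1353 → 0 (cannot be negative)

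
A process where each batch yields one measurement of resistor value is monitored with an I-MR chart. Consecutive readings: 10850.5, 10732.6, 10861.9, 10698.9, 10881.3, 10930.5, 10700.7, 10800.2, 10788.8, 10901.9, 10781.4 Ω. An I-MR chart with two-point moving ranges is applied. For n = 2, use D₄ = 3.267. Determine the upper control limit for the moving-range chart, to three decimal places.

Moving ranges: 117.9, 129.3, 163.0, 182.4, 49.2, 229.8, 99.5, 11.4, 113.1, 120.5; M̄R̄ = 1216.1000 / 10 = 121.6100
UCL_MR = D₄·M̄R̄ = 3.267 × 121.6100 = 397.2999

397.300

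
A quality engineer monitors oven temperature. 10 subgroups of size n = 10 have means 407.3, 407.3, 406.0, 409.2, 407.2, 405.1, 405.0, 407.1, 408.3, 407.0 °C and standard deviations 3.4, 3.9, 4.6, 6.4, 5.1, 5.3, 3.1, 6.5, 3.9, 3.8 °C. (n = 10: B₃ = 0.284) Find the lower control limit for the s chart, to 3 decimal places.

1.306

s̄ = (3.4 + 3.9 + 4.6 + 6.4 + 5.1 + 5.3 + 3.1 + 6.5 + 3.9 + 3.8) / 10 = 4.6000
LCL_s = B₃·s̄ = 0.284 × 4.6000 = 1.3064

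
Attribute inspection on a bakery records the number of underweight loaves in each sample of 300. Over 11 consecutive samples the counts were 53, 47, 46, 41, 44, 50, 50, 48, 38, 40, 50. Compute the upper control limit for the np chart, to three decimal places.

64.828

p̄ = Σdᵢ / (k·n) = 507 / (11 × 300) = 0.15364
UCL = np̄ + 3·√(np̄(1−p̄)) = 46.0909 + 3 × √(46.0909×0.84636) = 46.0909 + 3 × 6.2458 = 64.8282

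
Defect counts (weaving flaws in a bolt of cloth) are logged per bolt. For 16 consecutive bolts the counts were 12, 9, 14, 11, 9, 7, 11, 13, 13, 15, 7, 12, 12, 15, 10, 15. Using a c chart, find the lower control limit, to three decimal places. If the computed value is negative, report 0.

c̄ = (12 + 9 + 14 + 11 + 9 + 7 + 11 + 13 + 13 + 15 + 7 + 12 + 12 + 15 + 10 + 15) / 16 = 185 / 16 = 11.5625
LCL = c̄ − 3√c̄ = 11.5625 − 3 × 3.4004 = 1.3614

1.361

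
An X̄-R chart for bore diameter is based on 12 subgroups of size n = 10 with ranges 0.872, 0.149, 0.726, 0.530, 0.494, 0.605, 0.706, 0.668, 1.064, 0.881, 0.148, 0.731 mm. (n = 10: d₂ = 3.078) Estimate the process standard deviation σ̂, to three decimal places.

0.205

R̄ = (0.872 + 0.149 + 0.726 + 0.530 + 0.494 + 0.605 + 0.706 + 0.668 + 1.064 + 0.881 + 0.148 + 0.731) / 12 = 0.6312
σ̂ = R̄ / d₂ = 0.6312 / 3.078 = 0.2051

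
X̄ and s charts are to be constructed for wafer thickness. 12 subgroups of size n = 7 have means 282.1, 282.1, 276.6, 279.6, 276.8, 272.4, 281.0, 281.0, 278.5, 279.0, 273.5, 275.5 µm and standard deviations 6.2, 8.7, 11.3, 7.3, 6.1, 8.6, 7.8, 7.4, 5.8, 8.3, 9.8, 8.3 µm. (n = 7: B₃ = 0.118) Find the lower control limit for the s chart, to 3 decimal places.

0.940

s̄ = (6.2 + 8.7 + 11.3 + 7.3 + 6.1 + 8.6 + 7.8 + 7.4 + 5.8 + 8.3 + 9.8 + 8.3) / 12 = 7.9667
LCL_s = B₃·s̄ = 0.118 × 7.9667 = 0.9401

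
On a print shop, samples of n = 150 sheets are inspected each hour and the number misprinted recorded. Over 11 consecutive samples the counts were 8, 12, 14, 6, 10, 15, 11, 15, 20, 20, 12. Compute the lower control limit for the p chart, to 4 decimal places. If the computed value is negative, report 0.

0.0178

p̄ = Σdᵢ / (k·n) = 143 / (11 × 150) = 0.08667
LCL = p̄ − 3·√(p̄(1−p̄)/n) = 0.08667 − 3 × 0.02297 = 0.01775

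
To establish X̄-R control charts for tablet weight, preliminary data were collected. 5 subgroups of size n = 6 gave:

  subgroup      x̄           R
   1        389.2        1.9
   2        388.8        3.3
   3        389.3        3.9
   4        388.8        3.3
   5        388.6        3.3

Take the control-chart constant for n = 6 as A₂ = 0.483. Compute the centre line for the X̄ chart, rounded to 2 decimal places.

X̄̄ = (389.2 + 388.8 + 389.3 + 388.8 + 388.6) / 5 = 1944.7000 / 5 = 388.9400
CL = X̄̄ = 388.9400

388.94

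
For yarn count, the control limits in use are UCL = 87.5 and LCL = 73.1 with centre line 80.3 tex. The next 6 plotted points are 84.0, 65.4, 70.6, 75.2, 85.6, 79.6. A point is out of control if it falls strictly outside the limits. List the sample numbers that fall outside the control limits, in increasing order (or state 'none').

Compare each point to [73.1, 87.5]: sample 2 = 65.4 < LCL; sample 3 = 70.6 < LCL.

2, 3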